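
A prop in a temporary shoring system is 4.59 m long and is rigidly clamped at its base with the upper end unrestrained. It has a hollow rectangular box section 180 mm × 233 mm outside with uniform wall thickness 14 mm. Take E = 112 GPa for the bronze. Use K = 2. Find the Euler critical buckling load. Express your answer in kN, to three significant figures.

P_cr ≈ 698 kN

Inner dimensions: h_i = 233 − 2×14 = 205.0 mm, b_i = 180 − 2×14 = 152.0 mm
Weak-axis I_min = (h_o·b_o³ − h_i·b_i³)/12 with b_o = 180, b_i = 152.0 mm (shorter outer/inner sides).
I_min = (233×180³ − 205.0×152.0³)/12 = 5.324×10^7 mm⁴
I = 5.324×10^7 mm⁴ = 5.324×10^-5 m⁴
Effective length L_e = K·L = 2 × 4.59 = 9.180 m
P_cr = π²EI / L_e² = π² × 112×10⁹ × 5.324×10^-5 / 9.180² = 6.984×10^5 N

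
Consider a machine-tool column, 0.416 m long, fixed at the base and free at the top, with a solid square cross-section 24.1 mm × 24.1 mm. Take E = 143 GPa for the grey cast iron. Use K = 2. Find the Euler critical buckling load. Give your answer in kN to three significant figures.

I = a⁴/12 = 24.1⁴/12 = 2.811×10^4 mm⁴
I = 2.811×10^4 mm⁴ = 2.811×10^-8 m⁴
Effective length L_e = K·L = 2 × 0.416 = 0.8320 m
P_cr = π²EI / L_e² = π² × 143×10⁹ × 2.811×10^-8 / 0.8320² = 5.732×10^4 N

P_cr ≈ 57.3 kN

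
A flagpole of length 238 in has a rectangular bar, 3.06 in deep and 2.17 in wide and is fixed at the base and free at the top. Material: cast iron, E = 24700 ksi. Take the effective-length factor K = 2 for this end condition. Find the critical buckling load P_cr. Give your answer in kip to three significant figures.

Buckling occurs about the weak axis: I_min = h·b³/12 with b = 2.17 in (the shorter side).
I_min = 3.06×2.17³/12 = 2.606 in⁴
Effective length L_e = K·L = 2 × 238 = 476.0 in
P_cr = π²EI / L_e² = π² × 24700×10³ × 2.606 / 476.0² = 2.804×10^3 lb

P_cr ≈ 2.80 kip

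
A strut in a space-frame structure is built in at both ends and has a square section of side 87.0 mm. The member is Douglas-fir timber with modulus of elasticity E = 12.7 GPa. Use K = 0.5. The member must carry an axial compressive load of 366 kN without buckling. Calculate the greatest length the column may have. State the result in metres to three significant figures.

L_max ≈ 2.56 m

I = a⁴/12 = 87.0⁴/12 = 4.774×10^6 mm⁴
I = 4.774×10^-6 m⁴
At the buckling limit P_cr = P = 3.660×10^5 N
From P_cr = π²EI/(K·L)²:  L = (1/K)·√(π²EI/P_cr) = (1/0.5)·√(π²×1.27×10^10×4.774×10^-6/3.660×10^5)
L = 2.56 m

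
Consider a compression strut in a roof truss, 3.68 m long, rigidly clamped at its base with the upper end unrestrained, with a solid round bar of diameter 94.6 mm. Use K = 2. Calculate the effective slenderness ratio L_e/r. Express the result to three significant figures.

λ ≈ 311

For a solid circle r = d/4 = 94.6/4 = 23.65 mm
L_e = K·L = 2 × 3.68 m = 7.360 m = 7360.0 mm
λ = L_e / r_min = 7360.0 / 23.65 = 311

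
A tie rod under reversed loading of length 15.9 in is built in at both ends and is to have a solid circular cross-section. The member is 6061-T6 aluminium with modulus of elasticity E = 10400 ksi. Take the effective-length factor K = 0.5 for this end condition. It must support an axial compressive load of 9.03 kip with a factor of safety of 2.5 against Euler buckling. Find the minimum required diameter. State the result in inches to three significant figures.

Required P_cr = n·P = 2.5 × 9.03 = 22.58 kip
L_e = K·L = 0.5 × 15.9 = 7.950 in
Required I = P_cr·L_e²/(π²E) = 2.257×10^4 × 7.950² / (π² × 1.04×10^7) = 1.390×10^-2 in⁴
Solid circle: I = πd⁴/64  ⇒  d = (64I/π)^(1/4) = (64×1.390×10^-2/π)^(1/4) = 0.729 in

d ≈ 0.729 in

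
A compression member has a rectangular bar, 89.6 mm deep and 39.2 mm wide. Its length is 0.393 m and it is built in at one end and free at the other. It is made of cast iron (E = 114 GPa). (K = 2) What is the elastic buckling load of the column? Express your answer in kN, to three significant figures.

Buckling occurs about the weak axis: I_min = h·b³/12 with b = 39.2 mm (the shorter side).
I_min = 89.6×39.2³/12 = 4.498×10^5 mm⁴
I = 4.498×10^5 mm⁴ = 4.498×10^-7 m⁴
Effective length L_e = K·L = 2 × 0.393 = 0.7860 m
P_cr = π²EI / L_e² = π² × 114×10⁹ × 4.498×10^-7 / 0.7860² = 8.191×10^5 N

P_cr ≈ 819 kN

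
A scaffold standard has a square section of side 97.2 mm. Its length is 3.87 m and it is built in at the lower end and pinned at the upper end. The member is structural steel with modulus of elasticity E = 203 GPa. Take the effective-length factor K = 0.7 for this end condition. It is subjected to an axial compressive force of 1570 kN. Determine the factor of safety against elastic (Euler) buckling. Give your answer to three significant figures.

n ≈ 1.29

I = a⁴/12 = 97.2⁴/12 = 7.438×10^6 mm⁴
I = 7.438×10^6 mm⁴ = 7.438×10^-6 m⁴
Effective length L_e = K·L = 0.7 × 3.87 = 2.709 m
P_cr = π²EI / L_e² = π² × 203×10⁹ × 7.438×10^-6 / 2.709² = 2.031×10^6 N
Factor of safety n = P_cr / P = 2030.8 / 1570 = 1.29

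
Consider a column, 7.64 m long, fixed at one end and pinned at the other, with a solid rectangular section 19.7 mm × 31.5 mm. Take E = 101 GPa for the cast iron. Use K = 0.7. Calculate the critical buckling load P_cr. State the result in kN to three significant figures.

P_cr ≈ 0.699 kN

Buckling occurs about the weak axis: I_min = h·b³/12 with b = 19.7 mm (the shorter side).
I_min = 31.5×19.7³/12 = 2.007×10^4 mm⁴
I = 2.007×10^4 mm⁴ = 2.007×10^-8 m⁴
Effective length L_e = K·L = 0.7 × 7.64 = 5.348 m
P_cr = π²EI / L_e² = π² × 101×10⁹ × 2.007×10^-8 / 5.348² = 699.5 N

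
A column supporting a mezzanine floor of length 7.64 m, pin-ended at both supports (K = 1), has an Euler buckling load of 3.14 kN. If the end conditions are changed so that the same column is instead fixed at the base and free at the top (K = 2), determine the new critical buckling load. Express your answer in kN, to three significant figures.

P_cr ≈ 0.785 kN

P_cr ∝ 1/K², so P_cr,new = P_cr,old × (K_old/K_new)² = 3.14 × (1/2)²
= 3.14 × 0.2500 = 0.785 kN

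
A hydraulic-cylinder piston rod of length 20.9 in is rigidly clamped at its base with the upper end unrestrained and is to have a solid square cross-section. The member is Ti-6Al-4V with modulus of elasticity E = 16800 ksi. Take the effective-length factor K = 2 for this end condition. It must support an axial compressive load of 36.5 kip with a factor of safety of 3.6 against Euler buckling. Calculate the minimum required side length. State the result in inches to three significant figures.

Required P_cr = n·P = 3.6 × 36.5 = 131.4 kip
L_e = K·L = 2 × 20.9 = 41.80 in
Required I = P_cr·L_e²/(π²E) = 1.314×10^5 × 41.80² / (π² × 1.68×10^7) = 1.385 in⁴
Solid square: I = a⁴/12  ⇒  a = (12I)^(1/4) = (12×1.385)^(1/4) = 2.02 in

a ≈ 2.02 in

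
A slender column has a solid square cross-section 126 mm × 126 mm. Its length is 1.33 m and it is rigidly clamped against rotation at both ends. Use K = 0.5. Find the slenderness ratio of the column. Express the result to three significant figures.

λ ≈ 18.3

For a square r = a/√12 = 126/√12 = 36.37 mm
L_e = K·L = 0.5 × 1.33 m = 0.6650 m = 665.00 mm
λ = L_e / r_min = 665.00 / 36.37 = 18.3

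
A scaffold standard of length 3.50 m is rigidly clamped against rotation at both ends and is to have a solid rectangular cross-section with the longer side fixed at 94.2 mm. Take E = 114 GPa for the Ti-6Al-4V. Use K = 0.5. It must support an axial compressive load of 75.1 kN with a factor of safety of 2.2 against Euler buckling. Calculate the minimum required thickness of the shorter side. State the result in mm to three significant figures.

Required P_cr = n·P = 2.2 × 75.1 = 165.2 kN
L_e = K·L = 0.5 × 3.50 = 1.750 m
Required I = P_cr·L_e²/(π²E) = 1.652×10^5 × 1.750² / (π² × 1.14×10^11) = 4.497×10^-7 m⁴
I_req = 4.497×10^5 mm⁴
Rectangle, weak axis: I_min = h·b³/12 with h = 94.2 mm fixed  ⇒  b = (12I/h)^(1/3) = 38.5 mm

b ≈ 38.5 mm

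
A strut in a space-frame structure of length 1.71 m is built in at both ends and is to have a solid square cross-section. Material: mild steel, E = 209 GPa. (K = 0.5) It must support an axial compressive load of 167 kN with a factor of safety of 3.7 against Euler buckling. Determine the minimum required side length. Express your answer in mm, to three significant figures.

a ≈ 40.3 mm

Required P_cr = n·P = 3.7 × 167 = 617.9 kN
L_e = K·L = 0.5 × 1.71 = 0.8550 m
Required I = P_cr·L_e²/(π²E) = 6.179×10^5 × 0.8550² / (π² × 2.09×10^11) = 2.190×10^-7 m⁴
I_req = 2.190×10^5 mm⁴
Solid square: I = a⁴/12  ⇒  a = (12I)^(1/4) = (12×2.190×10^5)^(1/4) = 40.3 mm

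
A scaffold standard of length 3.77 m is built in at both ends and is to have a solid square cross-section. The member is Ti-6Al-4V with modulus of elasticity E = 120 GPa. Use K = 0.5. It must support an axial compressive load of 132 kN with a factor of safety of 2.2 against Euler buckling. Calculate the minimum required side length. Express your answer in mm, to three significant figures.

Required P_cr = n·P = 2.2 × 132 = 290.4 kN
L_e = K·L = 0.5 × 3.77 = 1.885 m
Required I = P_cr·L_e²/(π²E) = 2.904×10^5 × 1.885² / (π² × 1.20×10^11) = 8.712×10^-7 m⁴
I_req = 8.712×10^5 mm⁴
Solid square: I = a⁴/12  ⇒  a = (12I)^(1/4) = (12×8.712×10^5)^(1/4) = 56.9 mm

a ≈ 56.9 mm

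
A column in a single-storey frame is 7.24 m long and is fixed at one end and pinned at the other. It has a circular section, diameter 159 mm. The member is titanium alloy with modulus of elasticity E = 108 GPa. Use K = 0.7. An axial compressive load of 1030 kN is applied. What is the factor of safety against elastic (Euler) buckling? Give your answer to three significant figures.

I = πd⁴/64 = π×159⁴/64 = 3.137×10^7 mm⁴
I = 3.137×10^7 mm⁴ = 3.137×10^-5 m⁴
Effective length L_e = K·L = 0.7 × 7.24 = 5.068 m
P_cr = π²EI / L_e² = π² × 108×10⁹ × 3.137×10^-5 / 5.068² = 1.302×10^6 N
Factor of safety n = P_cr / P = 1302.0 / 1030 = 1.26

n ≈ 1.26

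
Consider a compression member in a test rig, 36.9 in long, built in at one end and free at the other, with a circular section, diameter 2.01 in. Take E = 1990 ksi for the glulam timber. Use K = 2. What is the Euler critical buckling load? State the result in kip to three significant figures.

P_cr ≈ 2.89 kip

I = πd⁴/64 = π×2.01⁴/64 = 0.8012 in⁴
Effective length L_e = K·L = 2 × 36.9 = 73.80 in
P_cr = π²EI / L_e² = π² × 1990×10³ × 0.8012 / 73.80² = 2.889×10^3 lb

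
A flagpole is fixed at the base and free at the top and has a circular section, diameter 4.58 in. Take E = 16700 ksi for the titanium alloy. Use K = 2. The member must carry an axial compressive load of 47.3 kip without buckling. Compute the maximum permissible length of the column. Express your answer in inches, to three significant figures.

L_max ≈ 137 in

I = πd⁴/64 = π×4.58⁴/64 = 21.60 in⁴
At the buckling limit P_cr = P = 4.730×10^4 lb
From P_cr = π²EI/(K·L)²:  L = (1/K)·√(π²EI/P_cr) = (1/2)·√(π²×1.67×10^7×21.60/4.730×10^4)
L = 137 in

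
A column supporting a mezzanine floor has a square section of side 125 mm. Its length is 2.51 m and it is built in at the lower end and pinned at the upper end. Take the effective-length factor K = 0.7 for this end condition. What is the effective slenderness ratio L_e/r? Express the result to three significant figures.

λ ≈ 48.7

For a square r = a/√12 = 125/√12 = 36.08 mm
L_e = K·L = 0.7 × 2.51 m = 1.757 m = 1757.0 mm
λ = L_e / r_min = 1757.0 / 36.08 = 48.7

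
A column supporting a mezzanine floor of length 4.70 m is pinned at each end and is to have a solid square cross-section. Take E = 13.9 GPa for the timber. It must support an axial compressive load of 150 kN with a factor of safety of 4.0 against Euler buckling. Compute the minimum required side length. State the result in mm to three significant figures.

Required P_cr = n·P = 4.0 × 150 = 600.0 kN
L_e = K·L = 1 × 4.70 = 4.700 m
Required I = P_cr·L_e²/(π²E) = 6.000×10^5 × 4.700² / (π² × 1.39×10^10) = 9.661×10^-5 m⁴
I_req = 9.661×10^7 mm⁴
Solid square: I = a⁴/12  ⇒  a = (12I)^(1/4) = (12×9.661×10^7)^(1/4) = 185 mm

a ≈ 185 mm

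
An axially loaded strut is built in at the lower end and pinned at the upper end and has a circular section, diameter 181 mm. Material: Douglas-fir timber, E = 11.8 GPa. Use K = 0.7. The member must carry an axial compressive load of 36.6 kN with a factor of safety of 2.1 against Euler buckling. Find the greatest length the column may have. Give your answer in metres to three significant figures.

I = πd⁴/64 = π×181⁴/64 = 5.268×10^7 mm⁴
I = 5.268×10^-5 m⁴
Required critical load P_cr = n·P = 2.1 × 36.6 = 76.86 kN = 7.686×10^4 N
From P_cr = π²EI/(K·L)²:  L = (1/K)·√(π²EI/P_cr) = (1/0.7)·√(π²×1.18×10^10×5.268×10^-5/7.686×10^4)
L = 12.8 m

L_max ≈ 12.8 m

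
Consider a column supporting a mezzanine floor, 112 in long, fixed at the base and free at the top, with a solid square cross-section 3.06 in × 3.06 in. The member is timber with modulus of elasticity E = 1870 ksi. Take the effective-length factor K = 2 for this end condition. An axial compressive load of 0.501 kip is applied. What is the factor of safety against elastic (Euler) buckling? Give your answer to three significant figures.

I = a⁴/12 = 3.06⁴/12 = 7.306 in⁴
Effective length L_e = K·L = 2 × 112 = 224.0 in
P_cr = π²EI / L_e² = π² × 1870×10³ × 7.306 / 224.0² = 2.688×10^3 lb
Factor of safety n = P_cr / P = 2.6875 / 0.501 = 5.36

n ≈ 5.36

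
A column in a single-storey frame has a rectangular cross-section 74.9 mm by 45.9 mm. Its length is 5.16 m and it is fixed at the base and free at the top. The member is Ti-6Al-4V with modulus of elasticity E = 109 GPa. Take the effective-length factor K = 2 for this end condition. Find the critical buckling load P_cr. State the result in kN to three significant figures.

Buckling occurs about the weak axis: I_min = h·b³/12 with b = 45.9 mm (the shorter side).
I_min = 74.9×45.9³/12 = 6.036×10^5 mm⁴
I = 6.036×10^5 mm⁴ = 6.036×10^-7 m⁴
Effective length L_e = K·L = 2 × 5.16 = 10.32 m
P_cr = π²EI / L_e² = π² × 109×10⁹ × 6.036×10^-7 / 10.32² = 6.097×10^3 N

P_cr ≈ 6.10 kN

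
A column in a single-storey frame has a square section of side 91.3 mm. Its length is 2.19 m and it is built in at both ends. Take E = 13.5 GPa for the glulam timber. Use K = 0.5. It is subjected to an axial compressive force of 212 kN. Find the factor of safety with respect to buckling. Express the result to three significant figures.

I = a⁴/12 = 91.3⁴/12 = 5.790×10^6 mm⁴
I = 5.790×10^6 mm⁴ = 5.790×10^-6 m⁴
Effective length L_e = K·L = 0.5 × 2.19 = 1.095 m
P_cr = π²EI / L_e² = π² × 13.5×10⁹ × 5.790×10^-6 / 1.095² = 6.434×10^5 N
Factor of safety n = P_cr / P = 643.44 / 212 = 3.04

n ≈ 3.04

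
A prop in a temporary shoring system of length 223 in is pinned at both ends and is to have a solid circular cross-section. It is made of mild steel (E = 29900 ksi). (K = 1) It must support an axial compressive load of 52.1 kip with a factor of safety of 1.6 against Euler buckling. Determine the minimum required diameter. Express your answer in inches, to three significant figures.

Required P_cr = n·P = 1.6 × 52.1 = 83.36 kip
L_e = K·L = 1 × 223 = 223.0 in
Required I = P_cr·L_e²/(π²E) = 8.336×10^4 × 223.0² / (π² × 2.99×10^7) = 14.05 in⁴
Solid circle: I = πd⁴/64  ⇒  d = (64I/π)^(1/4) = (64×14.05/π)^(1/4) = 4.11 in

d ≈ 4.11 in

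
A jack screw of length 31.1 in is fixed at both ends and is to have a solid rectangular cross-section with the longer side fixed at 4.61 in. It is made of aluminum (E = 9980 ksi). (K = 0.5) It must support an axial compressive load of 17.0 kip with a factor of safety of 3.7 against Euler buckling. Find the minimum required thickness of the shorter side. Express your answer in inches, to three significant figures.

Required P_cr = n·P = 3.7 × 17.0 = 62.90 kip
L_e = K·L = 0.5 × 31.1 = 15.55 in
Required I = P_cr·L_e²/(π²E) = 6.290×10^4 × 15.55² / (π² × 9.98×10^6) = 0.1544 in⁴
Rectangle, weak axis: I_min = h·b³/12 with h = 4.61 in fixed  ⇒  b = (12I/h)^(1/3) = 0.738 in

b ≈ 0.738 in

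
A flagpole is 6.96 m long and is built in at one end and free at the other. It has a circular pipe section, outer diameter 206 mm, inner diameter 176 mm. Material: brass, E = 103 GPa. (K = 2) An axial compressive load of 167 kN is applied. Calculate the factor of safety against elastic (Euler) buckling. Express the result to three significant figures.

n ≈ 1.30

d_o = 206 mm, d_i = 176 mm
I = π(d_o⁴ − d_i⁴)/64 = π(206⁴ − 176.0⁴)/64 = 4.130×10^7 mm⁴
I = 4.130×10^7 mm⁴ = 4.130×10^-5 m⁴
Effective length L_e = K·L = 2 × 6.96 = 13.92 m
P_cr = π²EI / L_e² = π² × 103×10⁹ × 4.130×10^-5 / 13.92² = 2.167×10^5 N
Factor of safety n = P_cr / P = 216.66 / 167 = 1.30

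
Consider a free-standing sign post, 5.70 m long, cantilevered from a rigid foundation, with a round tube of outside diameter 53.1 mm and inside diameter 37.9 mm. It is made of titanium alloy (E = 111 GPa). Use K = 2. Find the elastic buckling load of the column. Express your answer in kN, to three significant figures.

P_cr ≈ 2.44 kN

d_o = 53.1 mm, d_i = 37.9 mm
I = π(d_o⁴ − d_i⁴)/64 = π(53.1⁴ − 37.90⁴)/64 = 2.890×10^5 mm⁴
I = 2.890×10^5 mm⁴ = 2.890×10^-7 m⁴
Effective length L_e = K·L = 2 × 5.70 = 11.40 m
P_cr = π²EI / L_e² = π² × 111×10⁹ × 2.890×10^-7 / 11.40² = 2.436×10^3 N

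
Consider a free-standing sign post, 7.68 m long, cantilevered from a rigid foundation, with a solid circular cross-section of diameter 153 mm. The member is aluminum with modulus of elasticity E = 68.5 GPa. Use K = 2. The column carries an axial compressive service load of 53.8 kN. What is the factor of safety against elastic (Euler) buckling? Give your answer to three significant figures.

I = πd⁴/64 = π×153⁴/64 = 2.690×10^7 mm⁴
I = 2.690×10^7 mm⁴ = 2.690×10^-5 m⁴
Effective length L_e = K·L = 2 × 7.68 = 15.36 m
P_cr = π²EI / L_e² = π² × 68.5×10⁹ × 2.690×10^-5 / 15.36² = 7.708×10^4 N
Factor of safety n = P_cr / P = 77.080 / 53.8 = 1.43

n ≈ 1.43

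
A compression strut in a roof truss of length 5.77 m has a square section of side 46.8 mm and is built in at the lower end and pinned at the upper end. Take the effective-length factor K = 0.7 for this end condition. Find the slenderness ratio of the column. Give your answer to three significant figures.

λ ≈ 299

For a square r = a/√12 = 46.8/√12 = 13.51 mm
L_e = K·L = 0.7 × 5.77 m = 4.039 m = 4039.0 mm
λ = L_e / r_min = 4039.0 / 13.51 = 299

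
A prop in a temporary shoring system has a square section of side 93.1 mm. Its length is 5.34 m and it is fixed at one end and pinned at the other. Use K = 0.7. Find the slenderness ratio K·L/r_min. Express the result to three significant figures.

λ ≈ 139

For a square r = a/√12 = 93.1/√12 = 26.88 mm
L_e = K·L = 0.7 × 5.34 m = 3.738 m = 3738.0 mm
λ = L_e / r_min = 3738.0 / 26.88 = 139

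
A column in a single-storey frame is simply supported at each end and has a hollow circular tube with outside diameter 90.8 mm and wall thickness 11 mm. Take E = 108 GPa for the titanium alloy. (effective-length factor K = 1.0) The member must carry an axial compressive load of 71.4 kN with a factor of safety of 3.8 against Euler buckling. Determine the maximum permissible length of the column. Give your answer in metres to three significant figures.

L_max ≈ 2.96 m

Inner diameter d_i = 90.8 − 2×11 = 68.80 mm
I = π(d_o⁴ − d_i⁴)/64 = π(90.8⁴ − 68.80⁴)/64 = 2.237×10^6 mm⁴
I = 2.237×10^-6 m⁴
Required critical load P_cr = n·P = 3.8 × 71.4 = 271.3 kN = 2.713×10^5 N
From P_cr = π²EI/(K·L)²:  L = (1/K)·√(π²EI/P_cr) = (1/1)·√(π²×1.08×10^11×2.237×10^-6/2.713×10^5)
L = 2.96 m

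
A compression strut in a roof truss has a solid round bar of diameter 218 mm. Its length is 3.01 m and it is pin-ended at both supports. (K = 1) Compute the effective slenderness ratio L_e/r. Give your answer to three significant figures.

λ ≈ 55.2

For a solid circle r = d/4 = 218/4 = 54.50 mm
L_e = K·L = 1 × 3.01 m = 3.010 m = 3010.0 mm
λ = L_e / r_min = 3010.0 / 54.50 = 55.2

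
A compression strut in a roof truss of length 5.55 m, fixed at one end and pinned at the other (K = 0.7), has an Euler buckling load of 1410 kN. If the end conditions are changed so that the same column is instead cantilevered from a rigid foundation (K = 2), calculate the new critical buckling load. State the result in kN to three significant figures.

P_cr ∝ 1/K², so P_cr,new = P_cr,old × (K_old/K_new)² = 1410 × (0.7/2)²
= 1410 × 0.1225 = 173 kN

P_cr ≈ 173 kN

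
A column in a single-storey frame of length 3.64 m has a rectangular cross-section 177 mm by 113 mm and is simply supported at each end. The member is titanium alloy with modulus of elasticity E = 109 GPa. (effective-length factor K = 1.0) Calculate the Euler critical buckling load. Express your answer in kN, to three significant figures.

Buckling occurs about the weak axis: I_min = h·b³/12 with b = 113 mm (the shorter side).
I_min = 177×113³/12 = 2.128×10^7 mm⁴
I = 2.128×10^7 mm⁴ = 2.128×10^-5 m⁴
Effective length L_e = K·L = 1 × 3.64 = 3.640 m
P_cr = π²EI / L_e² = π² × 109×10⁹ × 2.128×10^-5 / 3.640² = 1.728×10^6 N

P_cr ≈ 1730 kN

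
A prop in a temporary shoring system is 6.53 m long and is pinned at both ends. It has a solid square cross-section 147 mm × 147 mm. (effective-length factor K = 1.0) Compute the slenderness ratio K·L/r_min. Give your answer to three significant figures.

λ ≈ 154

For a square r = a/√12 = 147/√12 = 42.44 mm
L_e = K·L = 1 × 6.53 m = 6.530 m = 6530.0 mm
λ = L_e / r_min = 6530.0 / 42.44 = 154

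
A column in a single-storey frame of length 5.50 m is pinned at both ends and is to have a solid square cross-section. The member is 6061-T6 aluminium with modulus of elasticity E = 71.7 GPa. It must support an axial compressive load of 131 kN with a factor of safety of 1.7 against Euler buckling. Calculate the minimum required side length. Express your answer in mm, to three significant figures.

a ≈ 103 mm

Required P_cr = n·P = 1.7 × 131 = 222.7 kN
L_e = K·L = 1 × 5.50 = 5.500 m
Required I = P_cr·L_e²/(π²E) = 2.227×10^5 × 5.500² / (π² × 7.17×10^10) = 9.520×10^-6 m⁴
I_req = 9.520×10^6 mm⁴
Solid square: I = a⁴/12  ⇒  a = (12I)^(1/4) = (12×9.520×10^6)^(1/4) = 103 mm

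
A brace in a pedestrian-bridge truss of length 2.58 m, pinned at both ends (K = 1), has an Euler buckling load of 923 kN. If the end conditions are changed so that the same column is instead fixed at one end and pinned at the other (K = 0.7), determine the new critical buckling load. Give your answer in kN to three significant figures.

P_cr ≈ 1880 kN

P_cr ∝ 1/K², so P_cr,new = P_cr,old × (K_old/K_new)² = 923 × (1/0.7)²
= 923 × 2.041 = 1880 kN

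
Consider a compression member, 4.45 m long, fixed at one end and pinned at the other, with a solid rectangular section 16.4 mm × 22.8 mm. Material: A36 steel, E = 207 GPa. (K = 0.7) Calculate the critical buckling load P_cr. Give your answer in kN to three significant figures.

P_cr ≈ 1.76 kN

Buckling occurs about the weak axis: I_min = h·b³/12 with b = 16.4 mm (the shorter side).
I_min = 22.8×16.4³/12 = 8.381×10^3 mm⁴
I = 8.381×10^3 mm⁴ = 8.381×10^-9 m⁴
Effective length L_e = K·L = 0.7 × 4.45 = 3.115 m
P_cr = π²EI / L_e² = π² × 207×10⁹ × 8.381×10^-9 / 3.115² = 1.765×10^3 N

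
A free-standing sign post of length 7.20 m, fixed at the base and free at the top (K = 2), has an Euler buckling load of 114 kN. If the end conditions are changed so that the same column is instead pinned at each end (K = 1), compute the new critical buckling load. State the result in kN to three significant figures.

P_cr ∝ 1/K², so P_cr,new = P_cr,old × (K_old/K_new)² = 114 × (2/1)²
= 114 × 4.000 = 456 kN

P_cr ≈ 456 kN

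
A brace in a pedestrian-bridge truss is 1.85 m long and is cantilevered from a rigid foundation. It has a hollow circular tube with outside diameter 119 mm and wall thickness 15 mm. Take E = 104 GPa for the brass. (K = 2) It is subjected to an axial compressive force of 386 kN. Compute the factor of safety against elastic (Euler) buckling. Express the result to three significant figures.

Inner diameter d_i = 119 − 2×15 = 89.00 mm
I = π(d_o⁴ − d_i⁴)/64 = π(119⁴ − 89.00⁴)/64 = 6.764×10^6 mm⁴
I = 6.764×10^6 mm⁴ = 6.764×10^-6 m⁴
Effective length L_e = K·L = 2 × 1.85 = 3.700 m
P_cr = π²EI / L_e² = π² × 104×10⁹ × 6.764×10^-6 / 3.700² = 5.071×10^5 N
Factor of safety n = P_cr / P = 507.13 / 386 = 1.31

n ≈ 1.31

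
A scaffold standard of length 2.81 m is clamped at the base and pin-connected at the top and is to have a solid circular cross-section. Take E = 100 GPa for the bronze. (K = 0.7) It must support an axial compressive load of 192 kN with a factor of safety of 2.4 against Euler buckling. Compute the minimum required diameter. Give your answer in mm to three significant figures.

Required P_cr = n·P = 2.4 × 192 = 460.8 kN
L_e = K·L = 0.7 × 2.81 = 1.967 m
Required I = P_cr·L_e²/(π²E) = 4.608×10^5 × 1.967² / (π² × 1.00×10^11) = 1.806×10^-6 m⁴
I_req = 1.806×10^6 mm⁴
Solid circle: I = πd⁴/64  ⇒  d = (64I/π)^(1/4) = (64×1.806×10^6/π)^(1/4) = 77.9 mm

d ≈ 77.9 mm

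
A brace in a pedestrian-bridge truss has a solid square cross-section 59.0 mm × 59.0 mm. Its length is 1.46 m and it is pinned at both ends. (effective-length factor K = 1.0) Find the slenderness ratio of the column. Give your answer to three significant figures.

λ ≈ 85.7

I = a⁴/12 = 59.0⁴/12 = 1.010×10^6 mm⁴
A = 3.481×10^3 mm²;  r_min = √(I/A) = √(1.010×10^6/3.481×10^3) = 17.03 mm
L_e = K·L = 1 × 1.46 m = 1.460 m = 1460.0 mm
λ = L_e / r_min = 1460.0 / 17.03 = 85.7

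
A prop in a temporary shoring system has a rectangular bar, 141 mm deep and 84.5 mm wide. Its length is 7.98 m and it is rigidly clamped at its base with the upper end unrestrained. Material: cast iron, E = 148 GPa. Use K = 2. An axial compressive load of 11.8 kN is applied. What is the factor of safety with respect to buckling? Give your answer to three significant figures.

n ≈ 3.45

Buckling occurs about the weak axis: I_min = h·b³/12 with b = 84.5 mm (the shorter side).
I_min = 141×84.5³/12 = 7.089×10^6 mm⁴
I = 7.089×10^6 mm⁴ = 7.089×10^-6 m⁴
Effective length L_e = K·L = 2 × 7.98 = 15.96 m
P_cr = π²EI / L_e² = π² × 148×10⁹ × 7.089×10^-6 / 15.96² = 4.065×10^4 N
Factor of safety n = P_cr / P = 40.654 / 11.8 = 3.45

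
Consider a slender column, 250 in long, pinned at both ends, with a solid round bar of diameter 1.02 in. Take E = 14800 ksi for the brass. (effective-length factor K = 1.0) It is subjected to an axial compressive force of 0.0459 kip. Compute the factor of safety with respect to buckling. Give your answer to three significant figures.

n ≈ 2.71

I = πd⁴/64 = π×1.02⁴/64 = 5.313×10^-2 in⁴
Effective length L_e = K·L = 1 × 250 = 250.0 in
P_cr = π²EI / L_e² = π² × 14800×10³ × 5.313×10^-2 / 250.0² = 124.2 lb
Factor of safety n = P_cr / P = 0.12418 / 0.0459 = 2.71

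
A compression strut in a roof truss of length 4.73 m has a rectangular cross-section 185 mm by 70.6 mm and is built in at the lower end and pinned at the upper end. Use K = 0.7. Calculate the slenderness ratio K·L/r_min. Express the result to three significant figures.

For a rectangle r_min = b/√12 = 70.6/√12 = 20.38 mm
L_e = K·L = 0.7 × 4.73 m = 3.311 m = 3311.0 mm
λ = L_e / r_min = 3311.0 / 20.38 = 162

λ ≈ 162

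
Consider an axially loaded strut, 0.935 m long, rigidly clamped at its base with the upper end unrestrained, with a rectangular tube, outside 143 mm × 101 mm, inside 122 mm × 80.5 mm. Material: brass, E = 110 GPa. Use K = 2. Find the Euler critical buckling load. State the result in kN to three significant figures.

P_cr ≈ 2170 kN

Weak-axis I_min = (h_o·b_o³ − h_i·b_i³)/12 with b_o = 101, b_i = 80.50 mm (shorter outer/inner sides).
I_min = (143×101³ − 122.0×80.50³)/12 = 6.974×10^6 mm⁴
I = 6.974×10^6 mm⁴ = 6.974×10^-6 m⁴
Effective length L_e = K·L = 2 × 0.935 = 1.870 m
P_cr = π²EI / L_e² = π² × 110×10⁹ × 6.974×10^-6 / 1.870² = 2.165×10^6 N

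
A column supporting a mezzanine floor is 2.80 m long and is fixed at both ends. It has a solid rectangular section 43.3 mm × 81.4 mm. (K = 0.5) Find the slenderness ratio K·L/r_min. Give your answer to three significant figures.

For a rectangle r_min = b/√12 = 43.3/√12 = 12.50 mm
L_e = K·L = 0.5 × 2.80 m = 1.400 m = 1400.0 mm
λ = L_e / r_min = 1400.0 / 12.50 = 112

λ ≈ 112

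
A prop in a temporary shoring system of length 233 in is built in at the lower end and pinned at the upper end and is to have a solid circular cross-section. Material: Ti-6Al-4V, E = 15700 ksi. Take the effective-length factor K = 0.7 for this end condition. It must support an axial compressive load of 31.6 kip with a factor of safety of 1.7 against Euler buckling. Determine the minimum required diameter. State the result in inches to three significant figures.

Required P_cr = n·P = 1.7 × 31.6 = 53.72 kip
L_e = K·L = 0.7 × 233 = 163.1 in
Required I = P_cr·L_e²/(π²E) = 5.372×10^4 × 163.1² / (π² × 1.57×10^7) = 9.222 in⁴
Solid circle: I = πd⁴/64  ⇒  d = (64I/π)^(1/4) = (64×9.222/π)^(1/4) = 3.70 in

d ≈ 3.70 in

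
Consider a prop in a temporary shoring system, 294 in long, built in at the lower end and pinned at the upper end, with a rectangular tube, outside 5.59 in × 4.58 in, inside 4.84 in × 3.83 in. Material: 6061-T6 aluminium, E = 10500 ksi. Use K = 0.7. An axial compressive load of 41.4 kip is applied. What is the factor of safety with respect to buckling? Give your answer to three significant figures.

n ≈ 1.31

Weak-axis I_min = (h_o·b_o³ − h_i·b_i³)/12 with b_o = 4.58, b_i = 3.830 in (shorter outer/inner sides).
I_min = (5.59×4.58³ − 4.840×3.830³)/12 = 22.09 in⁴
Effective length L_e = K·L = 0.7 × 294 = 205.8 in
P_cr = π²EI / L_e² = π² × 10500×10³ × 22.09 / 205.8² = 5.406×10^4 lb
Factor of safety n = P_cr / P = 54.058 / 41.4 = 1.31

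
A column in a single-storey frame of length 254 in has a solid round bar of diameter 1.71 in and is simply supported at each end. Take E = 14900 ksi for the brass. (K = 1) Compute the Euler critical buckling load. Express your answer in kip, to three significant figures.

P_cr ≈ 0.957 kip

I = πd⁴/64 = π×1.71⁴/64 = 0.4197 in⁴
Effective length L_e = K·L = 1 × 254 = 254.0 in
P_cr = π²EI / L_e² = π² × 14900×10³ × 0.4197 / 254.0² = 956.7 lb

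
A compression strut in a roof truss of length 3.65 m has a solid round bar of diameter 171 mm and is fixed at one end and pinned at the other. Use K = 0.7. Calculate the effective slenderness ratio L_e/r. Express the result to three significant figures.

I = πd⁴/64 = π×171⁴/64 = 4.197×10^7 mm⁴
A = 2.297×10^4 mm²;  r_min = √(I/A) = √(4.197×10^7/2.297×10^4) = 42.75 mm
L_e = K·L = 0.7 × 3.65 m = 2.555 m = 2555.0 mm
λ = L_e / r_min = 2555.0 / 42.75 = 59.8

λ ≈ 59.8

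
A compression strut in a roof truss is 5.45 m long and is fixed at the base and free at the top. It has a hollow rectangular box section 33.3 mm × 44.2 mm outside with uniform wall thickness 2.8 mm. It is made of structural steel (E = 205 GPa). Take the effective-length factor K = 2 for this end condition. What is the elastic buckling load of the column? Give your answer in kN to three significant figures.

Inner dimensions: h_i = 44.2 − 2×2.8 = 38.60 mm, b_i = 33.3 − 2×2.8 = 27.70 mm
Weak-axis I_min = (h_o·b_o³ − h_i·b_i³)/12 with b_o = 33.3, b_i = 27.70 mm (shorter outer/inner sides).
I_min = (44.2×33.3³ − 38.60×27.70³)/12 = 6.764×10^4 mm⁴
I = 6.764×10^4 mm⁴ = 6.764×10^-8 m⁴
Effective length L_e = K·L = 2 × 5.45 = 10.90 m
P_cr = π²EI / L_e² = π² × 205×10⁹ × 6.764×10^-8 / 10.90² = 1.152×10^3 N

P_cr ≈ 1.15 kN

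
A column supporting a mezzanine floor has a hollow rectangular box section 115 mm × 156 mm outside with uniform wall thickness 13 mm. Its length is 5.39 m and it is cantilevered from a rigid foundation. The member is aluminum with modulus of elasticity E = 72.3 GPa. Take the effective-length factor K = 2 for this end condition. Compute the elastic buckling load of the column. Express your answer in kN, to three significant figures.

P_cr ≈ 74.5 kN

Inner dimensions: h_i = 156 − 2×13 = 130.0 mm, b_i = 115 − 2×13 = 89.00 mm
Weak-axis I_min = (h_o·b_o³ − h_i·b_i³)/12 with b_o = 115, b_i = 89.00 mm (shorter outer/inner sides).
I_min = (156×115³ − 130.0×89.00³)/12 = 1.213×10^7 mm⁴
I = 1.213×10^7 mm⁴ = 1.213×10^-5 m⁴
Effective length L_e = K·L = 2 × 5.39 = 10.78 m
P_cr = π²EI / L_e² = π² × 72.3×10⁹ × 1.213×10^-5 / 10.78² = 7.451×10^4 N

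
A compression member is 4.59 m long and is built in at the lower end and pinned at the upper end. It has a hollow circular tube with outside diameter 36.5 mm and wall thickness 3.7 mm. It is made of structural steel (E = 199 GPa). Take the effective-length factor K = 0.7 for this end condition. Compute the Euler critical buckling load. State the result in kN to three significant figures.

Inner diameter d_i = 36.5 − 2×3.7 = 29.10 mm
I = π(d_o⁴ − d_i⁴)/64 = π(36.5⁴ − 29.10⁴)/64 = 5.192×10^4 mm⁴
I = 5.192×10^4 mm⁴ = 5.192×10^-8 m⁴
Effective length L_e = K·L = 0.7 × 4.59 = 3.213 m
P_cr = π²EI / L_e² = π² × 199×10⁹ × 5.192×10^-8 / 3.213² = 9.879×10^3 N

P_cr ≈ 9.88 kN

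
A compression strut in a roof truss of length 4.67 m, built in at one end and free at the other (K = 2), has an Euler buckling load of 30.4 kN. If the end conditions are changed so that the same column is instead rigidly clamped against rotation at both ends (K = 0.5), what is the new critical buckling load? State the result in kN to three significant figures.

P_cr ∝ 1/K², so P_cr,new = P_cr,old × (K_old/K_new)² = 30.4 × (2/0.5)²
= 30.4 × 16.00 = 486 kN

P_cr ≈ 486 kN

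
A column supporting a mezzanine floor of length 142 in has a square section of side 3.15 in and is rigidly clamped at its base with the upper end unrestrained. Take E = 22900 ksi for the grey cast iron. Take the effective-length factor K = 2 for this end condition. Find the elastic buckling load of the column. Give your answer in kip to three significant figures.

I = a⁴/12 = 3.15⁴/12 = 8.205 in⁴
Effective length L_e = K·L = 2 × 142 = 284.0 in
P_cr = π²EI / L_e² = π² × 22900×10³ × 8.205 / 284.0² = 2.299×10^4 lb

P_cr ≈ 23.0 kip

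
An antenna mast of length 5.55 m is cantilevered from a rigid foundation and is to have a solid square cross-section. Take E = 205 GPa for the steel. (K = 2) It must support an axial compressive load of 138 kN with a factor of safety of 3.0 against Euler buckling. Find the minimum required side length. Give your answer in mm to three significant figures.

a ≈ 132 mm

Required P_cr = n·P = 3.0 × 138 = 414.0 kN
L_e = K·L = 2 × 5.55 = 11.10 m
Required I = P_cr·L_e²/(π²E) = 4.140×10^5 × 11.10² / (π² × 2.05×10^11) = 2.521×10^-5 m⁴
I_req = 2.521×10^7 mm⁴
Solid square: I = a⁴/12  ⇒  a = (12I)^(1/4) = (12×2.521×10^7)^(1/4) = 132 mm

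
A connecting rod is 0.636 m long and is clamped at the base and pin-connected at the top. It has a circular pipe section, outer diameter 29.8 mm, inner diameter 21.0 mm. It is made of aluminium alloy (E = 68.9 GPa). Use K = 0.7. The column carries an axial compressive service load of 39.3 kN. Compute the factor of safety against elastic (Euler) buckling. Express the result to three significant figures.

d_o = 29.8 mm, d_i = 21.0 mm
I = π(d_o⁴ − d_i⁴)/64 = π(29.8⁴ − 21.00⁴)/64 = 2.916×10^4 mm⁴
I = 2.916×10^4 mm⁴ = 2.916×10^-8 m⁴
Effective length L_e = K·L = 0.7 × 0.636 = 0.4452 m
P_cr = π²EI / L_e² = π² × 68.9×10⁹ × 2.916×10^-8 / 0.4452² = 1.001×10^5 N
Factor of safety n = P_cr / P = 100.06 / 39.3 = 2.55

n ≈ 2.55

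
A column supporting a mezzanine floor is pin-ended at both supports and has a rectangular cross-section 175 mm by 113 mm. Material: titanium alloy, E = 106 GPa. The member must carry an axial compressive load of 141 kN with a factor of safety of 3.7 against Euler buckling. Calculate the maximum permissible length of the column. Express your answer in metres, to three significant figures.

Buckling occurs about the weak axis: I_min = h·b³/12 with b = 113 mm (the shorter side).
I_min = 175×113³/12 = 2.104×10^7 mm⁴
I = 2.104×10^-5 m⁴
Required critical load P_cr = n·P = 3.7 × 141 = 521.7 kN = 5.217×10^5 N
From P_cr = π²EI/(K·L)²:  L = (1/K)·√(π²EI/P_cr) = (1/1)·√(π²×1.06×10^11×2.104×10^-5/5.217×10^5)
L = 6.50 m

L_max ≈ 6.50 m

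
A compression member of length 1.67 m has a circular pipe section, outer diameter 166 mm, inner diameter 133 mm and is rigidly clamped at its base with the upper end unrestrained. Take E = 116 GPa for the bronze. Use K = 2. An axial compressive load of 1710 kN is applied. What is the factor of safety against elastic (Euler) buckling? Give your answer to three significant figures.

n ≈ 1.32

d_o = 166 mm, d_i = 133 mm
I = π(d_o⁴ − d_i⁴)/64 = π(166⁴ − 133.0⁴)/64 = 2.191×10^7 mm⁴
I = 2.191×10^7 mm⁴ = 2.191×10^-5 m⁴
Effective length L_e = K·L = 2 × 1.67 = 3.340 m
P_cr = π²EI / L_e² = π² × 116×10⁹ × 2.191×10^-5 / 3.340² = 2.249×10^6 N
Factor of safety n = P_cr / P = 2249.0 / 1710 = 1.32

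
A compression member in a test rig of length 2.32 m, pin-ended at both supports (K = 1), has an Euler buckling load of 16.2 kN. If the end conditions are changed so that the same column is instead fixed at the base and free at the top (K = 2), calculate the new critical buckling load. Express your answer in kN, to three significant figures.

P_cr ∝ 1/K², so P_cr,new = P_cr,old × (K_old/K_new)² = 16.2 × (1/2)²
= 16.2 × 0.2500 = 4.05 kN

P_cr ≈ 4.05 kN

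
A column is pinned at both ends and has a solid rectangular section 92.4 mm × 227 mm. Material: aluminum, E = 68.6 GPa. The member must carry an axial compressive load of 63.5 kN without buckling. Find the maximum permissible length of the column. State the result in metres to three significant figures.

L_max ≈ 12.6 m

Buckling occurs about the weak axis: I_min = h·b³/12 with b = 92.4 mm (the shorter side).
I_min = 227×92.4³/12 = 1.492×10^7 mm⁴
I = 1.492×10^-5 m⁴
At the buckling limit P_cr = P = 6.350×10^4 N
From P_cr = π²EI/(K·L)²:  L = (1/K)·√(π²EI/P_cr) = (1/1)·√(π²×6.86×10^10×1.492×10^-5/6.350×10^4)
L = 12.6 m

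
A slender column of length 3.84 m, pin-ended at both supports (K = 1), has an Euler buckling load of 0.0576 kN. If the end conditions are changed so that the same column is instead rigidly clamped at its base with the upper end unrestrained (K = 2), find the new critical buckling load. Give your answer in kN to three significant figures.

P_cr ∝ 1/K², so P_cr,new = P_cr,old × (K_old/K_new)² = 0.0576 × (1/2)²
= 0.0576 × 0.2500 = 0.0144 kN

P_cr ≈ 0.0144 kN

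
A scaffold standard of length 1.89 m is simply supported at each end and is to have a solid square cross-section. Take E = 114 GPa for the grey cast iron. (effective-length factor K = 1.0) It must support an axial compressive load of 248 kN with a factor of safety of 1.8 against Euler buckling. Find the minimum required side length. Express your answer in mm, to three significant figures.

Required P_cr = n·P = 1.8 × 248 = 446.4 kN
L_e = K·L = 1 × 1.89 = 1.890 m
Required I = P_cr·L_e²/(π²E) = 4.464×10^5 × 1.890² / (π² × 1.14×10^11) = 1.417×10^-6 m⁴
I_req = 1.417×10^6 mm⁴
Solid square: I = a⁴/12  ⇒  a = (12I)^(1/4) = (12×1.417×10^6)^(1/4) = 64.2 mm

a ≈ 64.2 mm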